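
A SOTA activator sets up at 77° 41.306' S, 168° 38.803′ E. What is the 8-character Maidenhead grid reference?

RB42hh74

Shift to the Maidenhead origin (180°W, 90°S): lon 348.64672, lat 12.31157.
Field (20°×10°, letters A–R): 348.64672/20 → 17 → R, 12.31157/10 → 1 → B; chars RB.
Square (2°×1°, digits 0–9): 8.64672/2 → 4, 2.31157/1 → 2; chars 42.
Subsquare (5′×2.5′, letters a–x): 0.64672/0.0833333 → 7 → h, 0.31157/0.0416667 → 7 → h; chars hh.
Extended square (30″×15″, digits 0–9): 0.06338/0.00833333 → 7, 0.01990/0.00416667 → 4; chars 74.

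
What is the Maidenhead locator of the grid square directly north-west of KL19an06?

KL09xn97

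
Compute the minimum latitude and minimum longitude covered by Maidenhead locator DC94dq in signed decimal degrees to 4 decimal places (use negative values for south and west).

Field D=3, C=2: +3·20° lon, +2·10° lat → SW at lon -120°, lat -70°.
Square 9, 4: +9·2° lon, +4·1° lat → SW at lon -102°, lat -66°.
Subsquare d=3, q=16: +3·0.0833333° lon, +16·0.0416667° lat → SW at lon -101.75°, lat -65.3333°.
latitude -65.3333, longitude -101.7500.

-65.3333, -101.7500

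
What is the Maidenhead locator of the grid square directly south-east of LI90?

Longitude square 9; +1 → 10, wraps to 0, carry into field.
Longitude field L = 11; +1 → 12 = M.
Latitude square 0; −1 → -1, wraps to 9, carry into field.
Latitude field I = 8; −1 → 7 = H.

MH09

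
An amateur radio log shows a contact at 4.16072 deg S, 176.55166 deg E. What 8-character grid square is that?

RI85gu61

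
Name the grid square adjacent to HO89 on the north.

HP80

Latitude square 9; +1 → 10, wraps to 0, carry into field.
Latitude field O = 14; +1 → 15 = P.
The longitude characters are unchanged.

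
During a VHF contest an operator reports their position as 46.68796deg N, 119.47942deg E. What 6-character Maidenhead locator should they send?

Shift to the Maidenhead origin (180°W, 90°S): lon 299.4794, lat 136.6880.
Field (20°×10°, letters A–R): lon ⌊299.4794/20⌋ = 14 → O; lat ⌊136.6880/10⌋ = 13 → N.
Square (2°×1°, digits 0–9): lon ⌊19.4794/2⌋ = 9; lat ⌊6.6880/1⌋ = 6.
Subsquare (5′×2.5′, letters a–x): lon ⌊1.4794/0.0833333⌋ = 17 → r; lat ⌊0.6880/0.0416667⌋ = 16 → q.

ON96rq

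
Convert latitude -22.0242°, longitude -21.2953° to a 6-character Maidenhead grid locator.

Shift to the Maidenhead origin (180°W, 90°S): lon 158.7047, lat 67.9758.
Field (20°×10°, letters A–R): 158.7047/20 → 7 → H, 67.9758/10 → 6 → G; chars HG.
Square (2°×1°, digits 0–9): 18.7047/2 → 9, 7.9758/1 → 7; chars 97.
Subsquare (5′×2.5′, letters a–x): 0.7047/0.0833333 → 8 → i, 0.9758/0.0416667 → 23 → x; chars ix.

HG97ix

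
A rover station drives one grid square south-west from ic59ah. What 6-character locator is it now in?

IC49xg

Longitude subsquare a = 0; −1 → -1, wraps to 23 = x, carry into square.
Longitude square 5; −1 → 4.
Latitude subsquare h = 7; −1 → 6 = g.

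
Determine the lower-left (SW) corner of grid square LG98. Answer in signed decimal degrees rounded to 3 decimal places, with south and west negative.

Field L=11, G=6: +11·20° lon, +6·10° lat → SW at lon 40°, lat -30°.
Square 9, 8: +9·2° lon, +8·1° lat → SW at lon 58°, lat -22°.
latitude -22.000, longitude 58.000.

-22.000, 58.000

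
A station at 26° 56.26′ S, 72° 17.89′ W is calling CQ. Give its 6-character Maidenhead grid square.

FG33ub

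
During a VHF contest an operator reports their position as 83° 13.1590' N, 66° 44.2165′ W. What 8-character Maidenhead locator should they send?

FR63pf12

Add 180° to longitude and 90° to latitude: 113.26306, 173.21932.
Field: lon ⌊113.26306/20⌋ = 5 → F; lat ⌊173.21932/10⌋ = 17 → R.
Square: lon ⌊13.26306/2⌋ = 6; lat ⌊3.21932/1⌋ = 3.
Subsquare: lon ⌊1.26306/0.0833333⌋ = 15 → p; lat ⌊0.21932/0.0416667⌋ = 5 → f.
Extended square: lon ⌊0.01306/0.00833333⌋ = 1; lat ⌊0.01098/0.00416667⌋ = 2.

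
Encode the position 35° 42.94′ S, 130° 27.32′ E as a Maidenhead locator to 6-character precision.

PF54fg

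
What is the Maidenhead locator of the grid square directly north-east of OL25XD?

Longitude subsquare x = 23; +1 → 24, wraps to 0 = a, carry into square.
Longitude square 2; +1 → 3.
Latitude subsquare d = 3; +1 → 4 = e.

OL35ae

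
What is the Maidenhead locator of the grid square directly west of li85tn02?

Longitude extended square 0; −1 → -1, wraps to 9, carry into subsquare.
Longitude subsquare t = 19; −1 → 18 = s.
The latitude characters are unchanged.

LI85sn92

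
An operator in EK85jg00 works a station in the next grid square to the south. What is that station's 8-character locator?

Latitude extended square 0; −1 → -1, wraps to 9, carry into subsquare.
Latitude subsquare g = 6; −1 → 5 = f.
The longitude characters are unchanged.

EK85jf09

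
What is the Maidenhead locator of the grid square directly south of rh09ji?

RH09jh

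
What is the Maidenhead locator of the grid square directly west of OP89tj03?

OP89sj93

Longitude extended square 0; −1 → -1, wraps to 9, carry into subsquare.
Longitude subsquare t = 19; −1 → 18 = s.
The latitude characters are unchanged.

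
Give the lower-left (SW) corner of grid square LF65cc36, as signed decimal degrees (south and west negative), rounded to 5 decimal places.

Field L=11, F=5: +11·20° lon, +5·10° lat → SW at lon 40°, lat -40°.
Square 6, 5: +6·2° lon, +5·1° lat → SW at lon 52°, lat -35°.
Subsquare c=2, c=2: +2·0.0833333° lon, +2·0.0416667° lat → SW at lon 52.1667°, lat -34.9167°.
Extended square 3, 6: +3·0.00833333° lon, +6·0.00416667° lat → SW at lon 52.1917°, lat -34.8917°.
latitude -34.89167, longitude 52.19167.

-34.89167, 52.19167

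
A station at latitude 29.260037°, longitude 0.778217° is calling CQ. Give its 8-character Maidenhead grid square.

Shift to the Maidenhead origin (180°W, 90°S): lon 180.77822, lat 119.26004.
Field: 180.77822/20 → 9 → J, 119.26004/10 → 11 → L; chars JL.
Square: 0.77822/2 → 0, 9.26004/1 → 9; chars 09.
Subsquare: 0.77822/0.0833333 → 9 → j, 0.26004/0.0416667 → 6 → g; chars jg.
Extended square: 0.02822/0.00833333 → 3, 0.01004/0.00416667 → 2; chars 32.

JL09jg32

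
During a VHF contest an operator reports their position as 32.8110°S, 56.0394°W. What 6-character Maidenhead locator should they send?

GF17xe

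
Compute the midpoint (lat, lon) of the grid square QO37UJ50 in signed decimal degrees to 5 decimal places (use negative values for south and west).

57.37708, 147.71250

Field Q=16, O=14: +16·20° lon, +14·10° lat → SW at lon 140°, lat 50°.
Square 3, 7: +3·2° lon, +7·1° lat → SW at lon 146°, lat 57°.
Subsquare u=20, j=9: +20·0.0833333° lon, +9·0.0416667° lat → SW at lon 147.667°, lat 57.375°.
Extended square 5, 0: +5·0.00833333° lon, +0·0.00416667° lat → SW at lon 147.708°, lat 57.375°.
Cell spans 0.00833333° lon × 0.00416667° lat. Centre is SW corner plus half of each.
latitude 57.37708, longitude 147.71250.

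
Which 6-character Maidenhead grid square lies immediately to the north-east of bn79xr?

Longitude subsquare x = 23; +1 → 24, wraps to 0 = a, carry into square.
Longitude square 7; +1 → 8.
Latitude subsquare r = 17; +1 → 18 = s.

BN89as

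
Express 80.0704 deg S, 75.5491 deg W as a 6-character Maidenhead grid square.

FA29fw

Shift to the Maidenhead origin (180°W, 90°S): lon 104.4509, lat 9.9296.
Field: lon ⌊104.4509/20⌋ = 5 → F; lat ⌊9.9296/10⌋ = 0 → A.
Square: lon ⌊4.4509/2⌋ = 2; lat ⌊9.9296/1⌋ = 9.
Subsquare: lon ⌊0.4509/0.0833333⌋ = 5 → f; lat ⌊0.9296/0.0416667⌋ = 22 → w.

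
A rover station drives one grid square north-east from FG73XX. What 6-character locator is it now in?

FG84aa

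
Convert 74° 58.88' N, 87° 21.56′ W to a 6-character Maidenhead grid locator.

EQ64hx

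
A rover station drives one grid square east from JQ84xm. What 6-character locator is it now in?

JQ94am

Longitude subsquare x = 23; +1 → 24, wraps to 0 = a, carry into square.
Longitude square 8; +1 → 9.
The latitude characters are unchanged.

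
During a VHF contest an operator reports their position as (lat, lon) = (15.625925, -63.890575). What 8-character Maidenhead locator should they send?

Add 180° to longitude and 90° to latitude: 116.10943, 105.62592.
Field: 116.10943/20 → 5 → F, 105.62592/10 → 10 → K; chars FK.
Square: 16.10943/2 → 8, 5.62592/1 → 5; chars 85.
Subsquare: 0.10943/0.0833333 → 1 → b, 0.62592/0.0416667 → 15 → p; chars bp.
Extended square: 0.02609/0.00833333 → 3, 0.00092/0.00416667 → 0; chars 30.

FK85bp30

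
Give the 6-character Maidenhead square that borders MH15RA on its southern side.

MH14rx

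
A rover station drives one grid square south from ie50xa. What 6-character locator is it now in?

ID59xx

Latitude subsquare a = 0; −1 → -1, wraps to 23 = x, carry into square.
Latitude square 0; −1 → -1, wraps to 9, carry into field.
Latitude field E = 4; −1 → 3 = D.
The longitude characters are unchanged.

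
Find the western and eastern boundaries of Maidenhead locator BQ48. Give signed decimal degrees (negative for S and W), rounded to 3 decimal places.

Field B=1, Q=16: +1·20° lon, +16·10° lat → SW at lon -160°, lat 70°.
Square 4, 8: +4·2° lon, +8·1° lat → SW at lon -152°, lat 78°.
Cell spans 2° lon × 1° lat.
west -152.000, east -150.000.

-152.000, -150.000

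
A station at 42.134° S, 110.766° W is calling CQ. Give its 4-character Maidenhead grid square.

Shift to the Maidenhead origin (180°W, 90°S): lon 69.23, lat 47.87.
Field: 69.23/20 → 3 → D, 47.87/10 → 4 → E; chars DE.
Square: 9.23/2 → 4, 7.87/1 → 7; chars 47.

DE47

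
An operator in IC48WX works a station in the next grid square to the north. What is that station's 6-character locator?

IC49wa

Latitude subsquare x = 23; +1 → 24, wraps to 0 = a, carry into square.
Latitude square 8; +1 → 9.
The longitude characters are unchanged.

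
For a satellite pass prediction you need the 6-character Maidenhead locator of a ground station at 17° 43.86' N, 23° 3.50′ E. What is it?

KK17mr

Add 180° to longitude and 90° to latitude: 203.0583, 107.7310.
Field: 203.0583/20 → 10 → K, 107.7310/10 → 10 → K; chars KK.
Square: 3.0583/2 → 1, 7.7310/1 → 7; chars 17.
Subsquare: 1.0583/0.0833333 → 12 → m, 0.7310/0.0416667 → 17 → r; chars mr.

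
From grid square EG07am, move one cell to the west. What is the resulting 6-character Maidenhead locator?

Longitude subsquare a = 0; −1 → -1, wraps to 23 = x, carry into square.
Longitude square 0; −1 → -1, wraps to 9, carry into field.
Longitude field E = 4; −1 → 3 = D.
The latitude characters are unchanged.

DG97xm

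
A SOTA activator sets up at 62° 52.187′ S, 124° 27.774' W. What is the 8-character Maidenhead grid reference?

CC77sd41

Shift to the Maidenhead origin (180°W, 90°S): lon 55.53710, lat 27.13022.
Field: 55.53710/20 → 2 → C, 27.13022/10 → 2 → C; chars CC.
Square: 15.53710/2 → 7, 7.13022/1 → 7; chars 77.
Subsquare: 1.53710/0.0833333 → 18 → s, 0.13022/0.0416667 → 3 → d; chars sd.
Extended square: 0.03710/0.00833333 → 4, 0.00522/0.00416667 → 1; chars 41.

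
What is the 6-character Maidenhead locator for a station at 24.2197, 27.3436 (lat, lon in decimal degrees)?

Shift to the Maidenhead origin (180°W, 90°S): lon 207.3436, lat 114.2197.
Field: lon ⌊207.3436/20⌋ = 10 → K; lat ⌊114.2197/10⌋ = 11 → L.
Square: lon ⌊7.3436/2⌋ = 3; lat ⌊4.2197/1⌋ = 4.
Subsquare: lon ⌊1.3436/0.0833333⌋ = 16 → q; lat ⌊0.2197/0.0416667⌋ = 5 → f.

KL34qf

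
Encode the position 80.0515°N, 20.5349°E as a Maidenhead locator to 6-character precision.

KR00gb

Add 180° to longitude and 90° to latitude: 200.5349, 170.0515.
Field: lon ⌊200.5349/20⌋ = 10 → K; lat ⌊170.0515/10⌋ = 17 → R.
Square: lon ⌊0.5349/2⌋ = 0; lat ⌊0.0515/1⌋ = 0.
Subsquare: lon ⌊0.5349/0.0833333⌋ = 6 → g; lat ⌊0.0515/0.0416667⌋ = 1 → b.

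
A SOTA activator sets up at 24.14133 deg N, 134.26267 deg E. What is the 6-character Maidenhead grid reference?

PL74dd

Offset from 180°W / 90°S: lon 314.2627°, lat 114.1413°.
Field: 314.2627/20 → 15 → P, 114.1413/10 → 11 → L; chars PL.
Square: 14.2627/2 → 7, 4.1413/1 → 4; chars 74.
Subsquare: 0.2627/0.0833333 → 3 → d, 0.1413/0.0416667 → 3 → d; chars dd.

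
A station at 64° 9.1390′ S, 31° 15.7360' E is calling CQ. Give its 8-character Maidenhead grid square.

KC55pu13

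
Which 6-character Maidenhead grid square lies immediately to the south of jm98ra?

Latitude subsquare a = 0; −1 → -1, wraps to 23 = x, carry into square.
Latitude square 8; −1 → 7.
The longitude characters are unchanged.

JM97rx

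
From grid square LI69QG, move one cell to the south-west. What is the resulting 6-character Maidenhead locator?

Longitude subsquare q = 16; −1 → 15 = p.
Latitude subsquare g = 6; −1 → 5 = f.

LI69pf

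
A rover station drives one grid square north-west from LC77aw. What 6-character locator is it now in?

Longitude subsquare a = 0; −1 → -1, wraps to 23 = x, carry into square.
Longitude square 7; −1 → 6.
Latitude subsquare w = 22; +1 → 23 = x.

LC67xx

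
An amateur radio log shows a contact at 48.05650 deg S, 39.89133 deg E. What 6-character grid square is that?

KE91ww

Offset from 180°W / 90°S: lon 219.8913°, lat 41.9435°.
Field (20°×10°, letters A–R): 219.8913/20 → 10 → K, 41.9435/10 → 4 → E; chars KE.
Square (2°×1°, digits 0–9): 19.8913/2 → 9, 1.9435/1 → 1; chars 91.
Subsquare (5′×2.5′, letters a–x): 1.8913/0.0833333 → 22 → w, 0.9435/0.0416667 → 22 → w; chars ww.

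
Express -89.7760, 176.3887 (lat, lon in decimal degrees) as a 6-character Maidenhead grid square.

Add 180° to longitude and 90° to latitude: 356.3887, 0.2240.
Field: lon ⌊356.3887/20⌋ = 17 → R; lat ⌊0.2240/10⌋ = 0 → A.
Square: lon ⌊16.3887/2⌋ = 8; lat ⌊0.2240/1⌋ = 0.
Subsquare: lon ⌊0.3887/0.0833333⌋ = 4 → e; lat ⌊0.2240/0.0416667⌋ = 5 → f.

RA80ef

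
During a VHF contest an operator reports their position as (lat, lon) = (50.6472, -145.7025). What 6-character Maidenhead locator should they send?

BO70dp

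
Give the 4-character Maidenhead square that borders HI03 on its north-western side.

Longitude square 0; −1 → -1, wraps to 9, carry into field.
Longitude field H = 7; −1 → 6 = G.
Latitude square 3; +1 → 4.

GI94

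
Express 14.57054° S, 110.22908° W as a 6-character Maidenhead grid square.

DH45vk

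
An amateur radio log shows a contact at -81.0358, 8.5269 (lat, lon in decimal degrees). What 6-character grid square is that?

Offset from 180°W / 90°S: lon 188.5269°, lat 8.9642°.
Field: lon ⌊188.5269/20⌋ = 9 → J; lat ⌊8.9642/10⌋ = 0 → A.
Square: lon ⌊8.5269/2⌋ = 4; lat ⌊8.9642/1⌋ = 8.
Subsquare: lon ⌊0.5269/0.0833333⌋ = 6 → g; lat ⌊0.9642/0.0416667⌋ = 23 → x.

JA48gx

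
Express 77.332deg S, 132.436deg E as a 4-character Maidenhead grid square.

Add 180° to longitude and 90° to latitude: 312.44, 12.67.
Field: lon ⌊312.44/20⌋ = 15 → P; lat ⌊12.67/10⌋ = 1 → B.
Square: lon ⌊12.44/2⌋ = 6; lat ⌊2.67/1⌋ = 2.

PB62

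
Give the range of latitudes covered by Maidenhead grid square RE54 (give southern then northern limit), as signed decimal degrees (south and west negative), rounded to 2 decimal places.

Field R=17, E=4: +17·20° lon, +4·10° lat → SW at lon 160°, lat -50°.
Square 5, 4: +5·2° lon, +4·1° lat → SW at lon 170°, lat -46°.
Cell spans 2° lon × 1° lat.
south -46.00, north -45.00.

-46.00, -45.00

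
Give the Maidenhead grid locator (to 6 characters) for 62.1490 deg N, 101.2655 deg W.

Offset from 180°W / 90°S: lon 78.7345°, lat 152.1490°.
Field (20°×10°, letters A–R): 78.7345/20 → 3 → D, 152.1490/10 → 15 → P; chars DP.
Square (2°×1°, digits 0–9): 18.7345/2 → 9, 2.1490/1 → 2; chars 92.
Subsquare (5′×2.5′, letters a–x): 0.7345/0.0833333 → 8 → i, 0.1490/0.0416667 → 3 → d; chars id.

DP92id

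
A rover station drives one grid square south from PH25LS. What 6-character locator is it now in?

Latitude subsquare s = 18; −1 → 17 = r.
The longitude characters are unchanged.

PH25lr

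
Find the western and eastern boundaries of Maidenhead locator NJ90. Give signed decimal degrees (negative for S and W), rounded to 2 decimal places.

98.00, 100.00

Field N=13, J=9: +13·20° lon, +9·10° lat → SW at lon 80°, lat 0°.
Square 9, 0: +9·2° lon, +0·1° lat → SW at lon 98°, lat 0°.
Cell spans 2° lon × 1° lat.
west 98.00, east 100.00.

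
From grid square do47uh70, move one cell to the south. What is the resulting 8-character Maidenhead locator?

DO47ug79

Latitude extended square 0; −1 → -1, wraps to 9, carry into subsquare.
Latitude subsquare h = 7; −1 → 6 = g.
The longitude characters are unchanged.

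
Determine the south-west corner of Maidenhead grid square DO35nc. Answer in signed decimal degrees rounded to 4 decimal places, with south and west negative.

55.0833, -112.9167

Field D=3, O=14: +3·20° lon, +14·10° lat → SW at lon -120°, lat 50°.
Square 3, 5: +3·2° lon, +5·1° lat → SW at lon -114°, lat 55°.
Subsquare n=13, c=2: +13·0.0833333° lon, +2·0.0416667° lat → SW at lon -112.917°, lat 55.0833°.
latitude 55.0833, longitude -112.9167.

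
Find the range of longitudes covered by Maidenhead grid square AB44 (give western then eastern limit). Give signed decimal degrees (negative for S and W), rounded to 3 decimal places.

-172.000, -170.000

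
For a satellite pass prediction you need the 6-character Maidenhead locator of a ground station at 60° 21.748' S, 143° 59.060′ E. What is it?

QC19xp

Add 180° to longitude and 90° to latitude: 323.9843, 29.6375.
Field: 323.9843/20 → 16 → Q, 29.6375/10 → 2 → C; chars QC.
Square: 3.9843/2 → 1, 9.6375/1 → 9; chars 19.
Subsquare: 1.9843/0.0833333 → 23 → x, 0.6375/0.0416667 → 15 → p; chars xp.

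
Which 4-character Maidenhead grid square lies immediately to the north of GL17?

GL18

Latitude square 7; +1 → 8.
The longitude characters are unchanged.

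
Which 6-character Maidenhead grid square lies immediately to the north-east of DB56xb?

DB66ac

Longitude subsquare x = 23; +1 → 24, wraps to 0 = a, carry into square.
Longitude square 5; +1 → 6.
Latitude subsquare b = 1; +1 → 2 = c.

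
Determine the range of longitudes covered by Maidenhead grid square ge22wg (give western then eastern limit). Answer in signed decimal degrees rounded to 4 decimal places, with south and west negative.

Field G=6, E=4: +6·20° lon, +4·10° lat → SW at lon -60°, lat -50°.
Square 2, 2: +2·2° lon, +2·1° lat → SW at lon -56°, lat -48°.
Subsquare w=22, g=6: +22·0.0833333° lon, +6·0.0416667° lat → SW at lon -54.1667°, lat -47.75°.
Cell spans 0.0833333° lon × 0.0416667° lat.
west -54.1667, east -54.0833.

-54.1667, -54.0833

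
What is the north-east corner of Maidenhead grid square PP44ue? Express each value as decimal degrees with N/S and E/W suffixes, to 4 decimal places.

Field P=15, P=15: +15·20° lon, +15·10° lat → SW at lon 120°, lat 60°.
Square 4, 4: +4·2° lon, +4·1° lat → SW at lon 128°, lat 64°.
Subsquare u=20, e=4: +20·0.0833333° lon, +4·0.0416667° lat → SW at lon 129.667°, lat 64.1667°.
Cell spans 0.0833333° lon × 0.0416667° lat. NE corner is SW corner plus one full cell.
latitude 64.2083° N, longitude 129.7500° E.

64.2083° N, 129.7500° E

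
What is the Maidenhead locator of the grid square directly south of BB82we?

BB82wd

Latitude subsquare e = 4; −1 → 3 = d.
The longitude characters are unchanged.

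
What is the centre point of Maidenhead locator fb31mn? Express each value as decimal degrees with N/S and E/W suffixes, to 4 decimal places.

78.4375° S, 72.9583° W

Field F=5, B=1: +5·20° lon, +1·10° lat → SW at lon -80°, lat -80°.
Square 3, 1: +3·2° lon, +1·1° lat → SW at lon -74°, lat -79°.
Subsquare m=12, n=13: +12·0.0833333° lon, +13·0.0416667° lat → SW at lon -73°, lat -78.4583°.
Cell spans 0.0833333° lon × 0.0416667° lat. Centre is SW corner plus half of each.
latitude 78.4375° S, longitude 72.9583° W.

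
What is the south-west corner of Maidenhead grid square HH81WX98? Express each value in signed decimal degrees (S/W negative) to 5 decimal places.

Field H=7, H=7: +7·20° lon, +7·10° lat → SW at lon -40°, lat -20°.
Square 8, 1: +8·2° lon, +1·1° lat → SW at lon -24°, lat -19°.
Subsquare w=22, x=23: +22·0.0833333° lon, +23·0.0416667° lat → SW at lon -22.1667°, lat -18.0417°.
Extended square 9, 8: +9·0.00833333° lon, +8·0.00416667° lat → SW at lon -22.0917°, lat -18.0083°.
latitude -18.00833, longitude -22.09167.

-18.00833, -22.09167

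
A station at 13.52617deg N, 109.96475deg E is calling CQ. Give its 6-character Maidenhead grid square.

OK43xm

Add 180° to longitude and 90° to latitude: 289.9647, 103.5262.
Field: lon ⌊289.9647/20⌋ = 14 → O; lat ⌊103.5262/10⌋ = 10 → K.
Square: lon ⌊9.9647/2⌋ = 4; lat ⌊3.5262/1⌋ = 3.
Subsquare: lon ⌊1.9647/0.0833333⌋ = 23 → x; lat ⌊0.5262/0.0416667⌋ = 12 → m.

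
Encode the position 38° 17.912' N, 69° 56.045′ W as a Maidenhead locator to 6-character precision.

FM58ah

Offset from 180°W / 90°S: lon 110.0659°, lat 128.2985°.
Field: 110.0659/20 → 5 → F, 128.2985/10 → 12 → M; chars FM.
Square: 10.0659/2 → 5, 8.2985/1 → 8; chars 58.
Subsquare: 0.0659/0.0833333 → 0 → a, 0.2985/0.0416667 → 7 → h; chars ah.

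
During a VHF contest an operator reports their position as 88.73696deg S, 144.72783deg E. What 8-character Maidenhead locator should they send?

QA21ig73

Shift to the Maidenhead origin (180°W, 90°S): lon 324.72783, lat 1.26304.
Field: 324.72783/20 → 16 → Q, 1.26304/10 → 0 → A; chars QA.
Square: 4.72783/2 → 2, 1.26304/1 → 1; chars 21.
Subsquare: 0.72783/0.0833333 → 8 → i, 0.26304/0.0416667 → 6 → g; chars ig.
Extended square: 0.06116/0.00833333 → 7, 0.01304/0.00416667 → 3; chars 73.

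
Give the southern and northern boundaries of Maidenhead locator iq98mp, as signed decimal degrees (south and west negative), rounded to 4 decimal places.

Field I=8, Q=16: +8·20° lon, +16·10° lat → SW at lon -20°, lat 70°.
Square 9, 8: +9·2° lon, +8·1° lat → SW at lon -2°, lat 78°.
Subsquare m=12, p=15: +12·0.0833333° lon, +15·0.0416667° lat → SW at lon -1°, lat 78.625°.
Cell spans 0.0833333° lon × 0.0416667° lat.
south 78.6250, north 78.6667.

78.6250, 78.6667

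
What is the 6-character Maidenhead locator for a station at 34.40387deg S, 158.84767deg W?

BF05no

Offset from 180°W / 90°S: lon 21.1523°, lat 55.5961°.
Field: lon ⌊21.1523/20⌋ = 1 → B; lat ⌊55.5961/10⌋ = 5 → F.
Square: lon ⌊1.1523/2⌋ = 0; lat ⌊5.5961/1⌋ = 5.
Subsquare: lon ⌊1.1523/0.0833333⌋ = 13 → n; lat ⌊0.5961/0.0416667⌋ = 14 → o.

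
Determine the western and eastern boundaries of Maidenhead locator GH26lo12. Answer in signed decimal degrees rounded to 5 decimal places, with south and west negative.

-55.07500, -55.06667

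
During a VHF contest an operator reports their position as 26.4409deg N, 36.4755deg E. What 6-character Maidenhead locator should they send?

Offset from 180°W / 90°S: lon 216.4755°, lat 116.4409°.
Field (20°×10°, letters A–R): lon ⌊216.4755/20⌋ = 10 → K; lat ⌊116.4409/10⌋ = 11 → L.
Square (2°×1°, digits 0–9): lon ⌊16.4755/2⌋ = 8; lat ⌊6.4409/1⌋ = 6.
Subsquare (5′×2.5′, letters a–x): lon ⌊0.4755/0.0833333⌋ = 5 → f; lat ⌊0.4409/0.0416667⌋ = 10 → k.

KL86fk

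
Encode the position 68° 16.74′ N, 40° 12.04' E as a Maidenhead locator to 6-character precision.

LP08cg

Shift to the Maidenhead origin (180°W, 90°S): lon 220.2007, lat 158.2790.
Field: 220.2007/20 → 11 → L, 158.2790/10 → 15 → P; chars LP.
Square: 0.2007/2 → 0, 8.2790/1 → 8; chars 08.
Subsquare: 0.2007/0.0833333 → 2 → c, 0.2790/0.0416667 → 6 → g; chars cg.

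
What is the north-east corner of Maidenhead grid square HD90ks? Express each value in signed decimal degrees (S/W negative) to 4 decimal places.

-59.2083, -21.0833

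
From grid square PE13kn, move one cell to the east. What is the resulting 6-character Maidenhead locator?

Longitude subsquare k = 10; +1 → 11 = l.
The latitude characters are unchanged.

PE13ln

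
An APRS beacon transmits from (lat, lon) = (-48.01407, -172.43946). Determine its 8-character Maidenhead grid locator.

AE31sx76

Offset from 180°W / 90°S: lon 7.56054°, lat 41.98593°.
Field (20°×10°, letters A–R): 7.56054/20 → 0 → A, 41.98593/10 → 4 → E; chars AE.
Square (2°×1°, digits 0–9): 7.56054/2 → 3, 1.98593/1 → 1; chars 31.
Subsquare (5′×2.5′, letters a–x): 1.56054/0.0833333 → 18 → s, 0.98593/0.0416667 → 23 → x; chars sx.
Extended square (30″×15″, digits 0–9): 0.06054/0.00833333 → 7, 0.02760/0.00416667 → 6; chars 76.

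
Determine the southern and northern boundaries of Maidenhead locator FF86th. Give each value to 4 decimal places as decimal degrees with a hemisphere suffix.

33.7083° S, 33.6667° S

Field F=5, F=5: +5·20° lon, +5·10° lat → SW at lon -80°, lat -40°.
Square 8, 6: +8·2° lon, +6·1° lat → SW at lon -64°, lat -34°.
Subsquare t=19, h=7: +19·0.0833333° lon, +7·0.0416667° lat → SW at lon -62.4167°, lat -33.7083°.
Cell spans 0.0833333° lon × 0.0416667° lat.
south 33.7083° S, north 33.6667° S.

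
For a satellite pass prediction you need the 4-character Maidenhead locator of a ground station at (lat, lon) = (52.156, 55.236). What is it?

LO72

Shift to the Maidenhead origin (180°W, 90°S): lon 235.24, lat 142.16.
Field: lon ⌊235.24/20⌋ = 11 → L; lat ⌊142.16/10⌋ = 14 → O.
Square: lon ⌊15.24/2⌋ = 7; lat ⌊2.16/1⌋ = 2.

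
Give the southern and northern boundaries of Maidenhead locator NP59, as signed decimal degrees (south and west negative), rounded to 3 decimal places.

Field N=13, P=15: +13·20° lon, +15·10° lat → SW at lon 80°, lat 60°.
Square 5, 9: +5·2° lon, +9·1° lat → SW at lon 90°, lat 69°.
Cell spans 2° lon × 1° lat.
south 69.000, north 70.000.

69.000, 70.000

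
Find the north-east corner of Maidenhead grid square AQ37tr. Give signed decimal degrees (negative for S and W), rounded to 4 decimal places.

77.7500, -172.3333

Field A=0, Q=16: +0·20° lon, +16·10° lat → SW at lon -180°, lat 70°.
Square 3, 7: +3·2° lon, +7·1° lat → SW at lon -174°, lat 77°.
Subsquare t=19, r=17: +19·0.0833333° lon, +17·0.0416667° lat → SW at lon -172.417°, lat 77.7083°.
Cell spans 0.0833333° lon × 0.0416667° lat. NE corner is SW corner plus one full cell.
latitude 77.7500, longitude -172.3333.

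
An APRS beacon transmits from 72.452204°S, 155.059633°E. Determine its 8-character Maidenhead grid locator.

QB77mn71

Add 180° to longitude and 90° to latitude: 335.05963, 17.54780.
Field (20°×10°, letters A–R): 335.05963/20 → 16 → Q, 17.54780/10 → 1 → B; chars QB.
Square (2°×1°, digits 0–9): 15.05963/2 → 7, 7.54780/1 → 7; chars 77.
Subsquare (5′×2.5′, letters a–x): 1.05963/0.0833333 → 12 → m, 0.54780/0.0416667 → 13 → n; chars mn.
Extended square (30″×15″, digits 0–9): 0.05963/0.00833333 → 7, 0.00613/0.00416667 → 1; chars 71.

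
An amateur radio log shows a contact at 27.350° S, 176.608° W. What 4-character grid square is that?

AG12

Offset from 180°W / 90°S: lon 3.39°, lat 62.65°.
Field (20°×10°, letters A–R): 3.39/20 → 0 → A, 62.65/10 → 6 → G; chars AG.
Square (2°×1°, digits 0–9): 3.39/2 → 1, 2.65/1 → 2; chars 12.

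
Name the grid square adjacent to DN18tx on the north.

Latitude subsquare x = 23; +1 → 24, wraps to 0 = a, carry into square.
Latitude square 8; +1 → 9.
The longitude characters are unchanged.

DN19ta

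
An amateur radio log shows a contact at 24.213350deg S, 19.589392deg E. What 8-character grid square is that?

JG95ts08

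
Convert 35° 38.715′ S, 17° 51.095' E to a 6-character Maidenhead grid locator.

JF84wi

Shift to the Maidenhead origin (180°W, 90°S): lon 197.8516, lat 54.3548.
Field: lon ⌊197.8516/20⌋ = 9 → J; lat ⌊54.3548/10⌋ = 5 → F.
Square: lon ⌊17.8516/2⌋ = 8; lat ⌊4.3548/1⌋ = 4.
Subsquare: lon ⌊1.8516/0.0833333⌋ = 22 → w; lat ⌊0.3548/0.0416667⌋ = 8 → i.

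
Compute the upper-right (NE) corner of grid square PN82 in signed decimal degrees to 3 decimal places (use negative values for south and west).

43.000, 138.000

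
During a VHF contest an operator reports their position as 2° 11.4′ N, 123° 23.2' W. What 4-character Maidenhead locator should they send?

Offset from 180°W / 90°S: lon 56.61°, lat 92.19°.
Field: 56.61/20 → 2 → C, 92.19/10 → 9 → J; chars CJ.
Square: 16.61/2 → 8, 2.19/1 → 2; chars 82.

CJ82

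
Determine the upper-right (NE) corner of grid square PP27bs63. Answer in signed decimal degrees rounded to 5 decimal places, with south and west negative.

67.76667, 124.14167

Field P=15, P=15: +15·20° lon, +15·10° lat → SW at lon 120°, lat 60°.
Square 2, 7: +2·2° lon, +7·1° lat → SW at lon 124°, lat 67°.
Subsquare b=1, s=18: +1·0.0833333° lon, +18·0.0416667° lat → SW at lon 124.083°, lat 67.75°.
Extended square 6, 3: +6·0.00833333° lon, +3·0.00416667° lat → SW at lon 124.133°, lat 67.7625°.
Cell spans 0.00833333° lon × 0.00416667° lat. NE corner is SW corner plus one full cell.
latitude 67.76667, longitude 124.14167.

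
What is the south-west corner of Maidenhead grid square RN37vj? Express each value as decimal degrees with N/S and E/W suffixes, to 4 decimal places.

47.3750° N, 167.7500° E

Field R=17, N=13: +17·20° lon, +13·10° lat → SW at lon 160°, lat 40°.
Square 3, 7: +3·2° lon, +7·1° lat → SW at lon 166°, lat 47°.
Subsquare v=21, j=9: +21·0.0833333° lon, +9·0.0416667° lat → SW at lon 167.75°, lat 47.375°.
latitude 47.3750° N, longitude 167.7500° E.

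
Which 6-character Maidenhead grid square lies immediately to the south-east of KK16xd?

KK26ac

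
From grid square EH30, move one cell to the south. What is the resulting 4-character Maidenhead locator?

EG39

Latitude square 0; −1 → -1, wraps to 9, carry into field.
Latitude field H = 7; −1 → 6 = G.
The longitude characters are unchanged.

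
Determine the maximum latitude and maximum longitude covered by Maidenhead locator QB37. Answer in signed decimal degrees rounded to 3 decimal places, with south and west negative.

-72.000, 148.000

Field Q=16, B=1: +16·20° lon, +1·10° lat → SW at lon 140°, lat -80°.
Square 3, 7: +3·2° lon, +7·1° lat → SW at lon 146°, lat -73°.
Cell spans 2° lon × 1° lat. NE corner is SW corner plus one full cell.
latitude -72.000, longitude 148.000.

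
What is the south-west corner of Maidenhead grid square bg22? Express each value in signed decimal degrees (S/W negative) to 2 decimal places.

-28.00, -156.00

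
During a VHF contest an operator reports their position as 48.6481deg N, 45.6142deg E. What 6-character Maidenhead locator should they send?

LN28tp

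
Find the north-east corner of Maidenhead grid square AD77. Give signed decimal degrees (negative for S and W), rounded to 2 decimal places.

Field A=0, D=3: +0·20° lon, +3·10° lat → SW at lon -180°, lat -60°.
Square 7, 7: +7·2° lon, +7·1° lat → SW at lon -166°, lat -53°.
Cell spans 2° lon × 1° lat. NE corner is SW corner plus one full cell.
latitude -52.00, longitude -164.00.

-52.00, -164.00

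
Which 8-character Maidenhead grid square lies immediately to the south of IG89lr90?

IG89lq99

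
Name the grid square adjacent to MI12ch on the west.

MI12bh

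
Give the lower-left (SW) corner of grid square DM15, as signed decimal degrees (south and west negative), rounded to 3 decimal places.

Field D=3, M=12: +3·20° lon, +12·10° lat → SW at lon -120°, lat 30°.
Square 1, 5: +1·2° lon, +5·1° lat → SW at lon -118°, lat 35°.
latitude 35.000, longitude -118.000.

35.000, -118.000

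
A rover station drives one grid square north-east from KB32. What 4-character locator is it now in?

Longitude square 3; +1 → 4.
Latitude square 2; +1 → 3.

KB43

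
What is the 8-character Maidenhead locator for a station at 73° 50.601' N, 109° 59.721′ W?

Offset from 180°W / 90°S: lon 70.00465°, lat 163.84335°.
Field: lon ⌊70.00465/20⌋ = 3 → D; lat ⌊163.84335/10⌋ = 16 → Q.
Square: lon ⌊10.00465/2⌋ = 5; lat ⌊3.84335/1⌋ = 3.
Subsquare: lon ⌊0.00465/0.0833333⌋ = 0 → a; lat ⌊0.84335/0.0416667⌋ = 20 → u.
Extended square: lon ⌊0.00465/0.00833333⌋ = 0; lat ⌊0.01002/0.00416667⌋ = 2.

DQ53au02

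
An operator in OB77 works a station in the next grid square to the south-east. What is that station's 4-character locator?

Longitude square 7; +1 → 8.
Latitude square 7; −1 → 6.

OB86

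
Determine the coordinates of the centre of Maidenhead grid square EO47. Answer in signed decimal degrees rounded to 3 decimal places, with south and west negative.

Field E=4, O=14: +4·20° lon, +14·10° lat → SW at lon -100°, lat 50°.
Square 4, 7: +4·2° lon, +7·1° lat → SW at lon -92°, lat 57°.
Cell spans 2° lon × 1° lat. Centre is SW corner plus half of each.
latitude 57.500, longitude -91.000.

57.500, -91.000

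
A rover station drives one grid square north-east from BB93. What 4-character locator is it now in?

CB04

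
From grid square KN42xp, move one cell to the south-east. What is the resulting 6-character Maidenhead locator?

KN52ao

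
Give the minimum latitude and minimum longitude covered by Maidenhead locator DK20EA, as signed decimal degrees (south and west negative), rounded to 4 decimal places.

10.0000, -115.6667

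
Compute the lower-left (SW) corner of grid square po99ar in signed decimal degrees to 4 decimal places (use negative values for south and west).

Field P=15, O=14: +15·20° lon, +14·10° lat → SW at lon 120°, lat 50°.
Square 9, 9: +9·2° lon, +9·1° lat → SW at lon 138°, lat 59°.
Subsquare a=0, r=17: +0·0.0833333° lon, +17·0.0416667° lat → SW at lon 138°, lat 59.7083°.
latitude 59.7083, longitude 138.0000.

59.7083, 138.0000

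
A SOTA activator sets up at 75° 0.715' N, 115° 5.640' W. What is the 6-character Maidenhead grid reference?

Shift to the Maidenhead origin (180°W, 90°S): lon 64.9060, lat 165.0119.
Field (20°×10°, letters A–R): 64.9060/20 → 3 → D, 165.0119/10 → 16 → Q; chars DQ.
Square (2°×1°, digits 0–9): 4.9060/2 → 2, 5.0119/1 → 5; chars 25.
Subsquare (5′×2.5′, letters a–x): 0.9060/0.0833333 → 10 → k, 0.0119/0.0416667 → 0 → a; chars ka.

DQ25ka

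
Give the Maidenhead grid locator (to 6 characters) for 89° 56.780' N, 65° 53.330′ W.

FR79bw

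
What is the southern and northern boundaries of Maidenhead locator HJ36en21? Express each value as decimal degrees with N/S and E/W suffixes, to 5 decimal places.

Field H=7, J=9: +7·20° lon, +9·10° lat → SW at lon -40°, lat 0°.
Square 3, 6: +3·2° lon, +6·1° lat → SW at lon -34°, lat 6°.
Subsquare e=4, n=13: +4·0.0833333° lon, +13·0.0416667° lat → SW at lon -33.6667°, lat 6.54167°.
Extended square 2, 1: +2·0.00833333° lon, +1·0.00416667° lat → SW at lon -33.65°, lat 6.54583°.
Cell spans 0.00833333° lon × 0.00416667° lat.
south 6.54583° N, north 6.55000° N.

6.54583° N, 6.55000° N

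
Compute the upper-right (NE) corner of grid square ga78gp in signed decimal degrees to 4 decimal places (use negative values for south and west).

Field G=6, A=0: +6·20° lon, +0·10° lat → SW at lon -60°, lat -90°.
Square 7, 8: +7·2° lon, +8·1° lat → SW at lon -46°, lat -82°.
Subsquare g=6, p=15: +6·0.0833333° lon, +15·0.0416667° lat → SW at lon -45.5°, lat -81.375°.
Cell spans 0.0833333° lon × 0.0416667° lat. NE corner is SW corner plus one full cell.
latitude -81.3333, longitude -45.4167.

-81.3333, -45.4167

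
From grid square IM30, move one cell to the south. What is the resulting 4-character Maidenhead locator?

Latitude square 0; −1 → -1, wraps to 9, carry into field.
Latitude field M = 12; −1 → 11 = L.
The longitude characters are unchanged.

IL39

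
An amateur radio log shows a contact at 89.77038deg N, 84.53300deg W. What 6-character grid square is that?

Offset from 180°W / 90°S: lon 95.4670°, lat 179.7704°.
Field: lon ⌊95.4670/20⌋ = 4 → E; lat ⌊179.7704/10⌋ = 17 → R.
Square: lon ⌊15.4670/2⌋ = 7; lat ⌊9.7704/1⌋ = 9.
Subsquare: lon ⌊1.4670/0.0833333⌋ = 17 → r; lat ⌊0.7704/0.0416667⌋ = 18 → s.

ER79rs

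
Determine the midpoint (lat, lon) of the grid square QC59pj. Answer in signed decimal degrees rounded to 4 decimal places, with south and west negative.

-60.6042, 151.2917

Field Q=16, C=2: +16·20° lon, +2·10° lat → SW at lon 140°, lat -70°.
Square 5, 9: +5·2° lon, +9·1° lat → SW at lon 150°, lat -61°.
Subsquare p=15, j=9: +15·0.0833333° lon, +9·0.0416667° lat → SW at lon 151.25°, lat -60.625°.
Cell spans 0.0833333° lon × 0.0416667° lat. Centre is SW corner plus half of each.
latitude -60.6042, longitude 151.2917.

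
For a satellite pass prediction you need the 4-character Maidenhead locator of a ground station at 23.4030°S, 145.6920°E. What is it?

QG26

Add 180° to longitude and 90° to latitude: 325.69, 66.60.
Field: 325.69/20 → 16 → Q, 66.60/10 → 6 → G; chars QG.
Square: 5.69/2 → 2, 6.60/1 → 6; chars 26.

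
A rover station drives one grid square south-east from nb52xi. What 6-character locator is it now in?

NB62ah

Longitude subsquare x = 23; +1 → 24, wraps to 0 = a, carry into square.
Longitude square 5; +1 → 6.
Latitude subsquare i = 8; −1 → 7 = h.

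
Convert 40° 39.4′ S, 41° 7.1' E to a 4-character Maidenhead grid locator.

Shift to the Maidenhead origin (180°W, 90°S): lon 221.12, lat 49.34.
Field: lon ⌊221.12/20⌋ = 11 → L; lat ⌊49.34/10⌋ = 4 → E.
Square: lon ⌊1.12/2⌋ = 0; lat ⌊9.34/1⌋ = 9.

LE09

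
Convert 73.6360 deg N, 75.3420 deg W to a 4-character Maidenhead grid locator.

Shift to the Maidenhead origin (180°W, 90°S): lon 104.66, lat 163.64.
Field: 104.66/20 → 5 → F, 163.64/10 → 16 → Q; chars FQ.
Square: 4.66/2 → 2, 3.64/1 → 3; chars 23.

FQ23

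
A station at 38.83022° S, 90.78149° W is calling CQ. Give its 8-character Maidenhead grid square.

Shift to the Maidenhead origin (180°W, 90°S): lon 89.21851, lat 51.16978.
Field: 89.21851/20 → 4 → E, 51.16978/10 → 5 → F; chars EF.
Square: 9.21851/2 → 4, 1.16978/1 → 1; chars 41.
Subsquare: 1.21851/0.0833333 → 14 → o, 0.16978/0.0416667 → 4 → e; chars oe.
Extended square: 0.05184/0.00833333 → 6, 0.00311/0.00416667 → 0; chars 60.

EF41oe60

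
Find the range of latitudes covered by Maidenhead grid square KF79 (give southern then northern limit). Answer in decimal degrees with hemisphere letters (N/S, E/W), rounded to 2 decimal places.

Field K=10, F=5: +10·20° lon, +5·10° lat → SW at lon 20°, lat -40°.
Square 7, 9: +7·2° lon, +9·1° lat → SW at lon 34°, lat -31°.
Cell spans 2° lon × 1° lat.
south 31.00° S, north 30.00° S.

31.00° S, 30.00° S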